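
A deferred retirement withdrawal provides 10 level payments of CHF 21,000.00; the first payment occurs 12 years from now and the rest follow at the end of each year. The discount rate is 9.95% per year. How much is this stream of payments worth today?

CHF 45,550.84

Ordinary annuity of 10 payments, first payment at period 12.
Periodic rate r = 0.0995 per year.
The ordinary-annuity PV formula values the stream one period before the first payment (period 11); discount that back 11 periods:
PV₀ = 21,000 × [1 − (1+r)^−10] / r × (1+r)^−11 = CHF 45,550.84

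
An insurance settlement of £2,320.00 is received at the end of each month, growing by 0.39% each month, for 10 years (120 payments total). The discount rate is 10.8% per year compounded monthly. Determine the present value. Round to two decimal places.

Periodic rate r = 0.108/12 per month; n is counted in months.
Growing ordinary annuity: PV = PMT₁ × [1 − ((1+g)/(1+r))^n] / (r − g) = 2,320 × [1 − ((1+0.0039)/(1+r))^120] / (r − 0.0039) = £207,255.36.

£207,255.36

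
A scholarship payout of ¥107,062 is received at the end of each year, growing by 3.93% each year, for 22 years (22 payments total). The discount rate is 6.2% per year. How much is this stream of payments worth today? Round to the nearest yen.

Periodic rate r = 0.062 per year.
Growing ordinary annuity: PV = PMT₁ × [1 − ((1+g)/(1+r))^n] / (r − g) = 107,062 × [1 − ((1+0.0393)/(1+r))^22] / (r − 0.0393) = ¥1,784,343.

¥1,784,343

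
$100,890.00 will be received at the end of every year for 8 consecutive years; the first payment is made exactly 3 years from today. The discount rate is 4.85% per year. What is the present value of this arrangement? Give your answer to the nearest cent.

$596,756.67

Ordinary annuity of 8 payments, first payment at period 3.
Periodic rate r = 0.0485 per year.
The ordinary-annuity PV formula values the stream one period before the first payment (period 2); discount that back 2 periods:
PV₀ = 100,890 × [1 − (1+r)^−8] / r × (1+r)^−2 = $596,756.67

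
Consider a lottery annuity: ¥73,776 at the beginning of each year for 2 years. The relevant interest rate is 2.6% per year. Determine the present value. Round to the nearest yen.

¥145,682

This is an annuity due: 2 payments of ¥73,776 at the beginning of each year.
Periodic rate r = 0.026 per year.
PV = PMT × [(1 − (1+r)^−n)/r] × (1+r) = 73,776 × [1 − (1+r)^−2] / r × (1+r) = ¥145,682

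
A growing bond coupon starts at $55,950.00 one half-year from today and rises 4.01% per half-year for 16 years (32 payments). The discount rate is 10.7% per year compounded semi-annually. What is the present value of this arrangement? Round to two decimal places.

$1,403,373.95

Periodic rate r = 0.107/2 per half-year; n is counted in half-years.
Growing ordinary annuity: PV = PMT₁ × [1 − ((1+g)/(1+r))^n] / (r − g) = 55,950 × [1 − ((1+0.0401)/(1+r))^32] / (r − 0.0401) = $1,403,373.95.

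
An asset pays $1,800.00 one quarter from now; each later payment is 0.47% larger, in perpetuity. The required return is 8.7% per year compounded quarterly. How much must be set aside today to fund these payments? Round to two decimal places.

$105,571.85

Periodic rate r = 0.087/4 per quarter.
Growing perpetuity (Gordon): PV = PMT₁ / (r − g) = 1,800 / (r − 0.0047) = $105,571.85.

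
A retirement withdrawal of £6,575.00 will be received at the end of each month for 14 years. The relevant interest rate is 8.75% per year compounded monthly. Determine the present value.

£635,648.85

This is an ordinary annuity: 168 payments of £6,575.00 at the end of each month.
Periodic rate r = 0.0875/12 per month; n is counted in months.
PV = PMT × [(1 − (1+r)^−n)/r] = 6,575 × [1 − (1+r)^−168] / r = £635,648.85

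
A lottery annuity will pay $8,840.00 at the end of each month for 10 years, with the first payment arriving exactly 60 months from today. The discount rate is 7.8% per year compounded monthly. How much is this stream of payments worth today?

Ordinary annuity of 120 payments, first payment at period 60.
Periodic rate r = 0.078/12 per month; n is counted in months.
The ordinary-annuity PV formula values the stream one period before the first payment (period 59); discount that back 59 periods:
PV₀ = 8,840 × [1 − (1+r)^−120] / r × (1+r)^−59 = $501,498.67

$501,498.67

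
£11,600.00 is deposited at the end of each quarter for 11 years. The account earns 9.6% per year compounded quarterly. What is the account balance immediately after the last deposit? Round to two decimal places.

This is an ordinary annuity: 44 deposits of £11,600.00 at the end of each quarter.
Periodic rate r = 0.096/4 per quarter; n is counted in quarters.
FV = PMT × [((1+r)^n − 1)/r] = 11,600 × [(1+r)^44 − 1] / r = £888,953.32

£888,953.32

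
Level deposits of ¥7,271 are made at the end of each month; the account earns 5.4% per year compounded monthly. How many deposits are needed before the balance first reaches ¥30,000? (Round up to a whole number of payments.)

5 payments

Periodic rate r = 0.054/12 per month; n is counted in months.
Ordinary annuity FV: 30,000 = 7,271 × [((1+r)^n − 1)/r].
(1+r)^n = 1 + 30,000 × r / 7,271, so n = ln(1 + 30,000·r/7,271) / ln(1+r) = 4.10.
Round up to a whole number of payments: n = 5.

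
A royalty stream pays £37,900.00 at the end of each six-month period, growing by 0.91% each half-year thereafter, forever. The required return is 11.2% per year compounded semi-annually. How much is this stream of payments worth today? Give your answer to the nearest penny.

Periodic rate r = 0.112/2 per half-year.
Growing perpetuity (Gordon): PV = PMT₁ / (r − g) = 37,900 / (r − 0.0091) = £808,102.35.

£808,102.35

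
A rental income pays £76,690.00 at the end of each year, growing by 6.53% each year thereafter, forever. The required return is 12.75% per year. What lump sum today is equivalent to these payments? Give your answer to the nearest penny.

Periodic rate r = 0.1275 per year.
Growing perpetuity (Gordon): PV = PMT₁ / (r − g) = 76,690 / (r − 0.0653) = £1,232,958.20.

£1,232,958.20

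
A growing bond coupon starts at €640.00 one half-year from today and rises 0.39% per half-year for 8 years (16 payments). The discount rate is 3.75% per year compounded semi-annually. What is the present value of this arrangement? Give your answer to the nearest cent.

Periodic rate r = 0.0375/2 per half-year; n is counted in half-years.
Growing ordinary annuity: PV = PMT₁ × [1 − ((1+g)/(1+r))^n] / (r − g) = 640 × [1 − ((1+0.0039)/(1+r))^16] / (r − 0.0039) = €9,023.98.

€9,023.98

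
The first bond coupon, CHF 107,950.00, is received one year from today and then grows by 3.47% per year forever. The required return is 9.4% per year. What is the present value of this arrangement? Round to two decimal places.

Periodic rate r = 0.094 per year.
Growing perpetuity (Gordon): PV = PMT₁ / (r − g) = 107,950 / (r − 0.0347) = CHF 1,820,404.72.

CHF 1,820,404.72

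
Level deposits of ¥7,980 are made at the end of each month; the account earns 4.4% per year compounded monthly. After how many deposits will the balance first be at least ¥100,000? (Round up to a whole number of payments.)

13 payments

Periodic rate r = 0.044/12 per month; n is counted in months.
Ordinary annuity FV: 100,000 = 7,980 × [((1+r)^n − 1)/r].
(1+r)^n = 1 + 100,000 × r / 7,980, so n = ln(1 + 100,000·r/7,980) / ln(1+r) = 12.27.
Round up to a whole number of payments: n = 13.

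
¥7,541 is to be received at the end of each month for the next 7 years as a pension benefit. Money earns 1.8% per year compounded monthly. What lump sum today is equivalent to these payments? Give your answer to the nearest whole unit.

¥594,743

This is an ordinary annuity: 84 payments of ¥7,541 at the end of each month.
Periodic rate r = 0.018/12 per month; n is counted in months.
PV = PMT × [(1 − (1+r)^−n)/r] = 7,541 × [1 − (1+r)^−84] / r = ¥594,743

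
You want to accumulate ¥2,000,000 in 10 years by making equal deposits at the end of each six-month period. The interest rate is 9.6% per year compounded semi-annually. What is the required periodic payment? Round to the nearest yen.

¥61,775

Level ordinary annuity; solve FV = PMT × [((1+r)^n − 1)/r] for PMT.
Periodic rate r = 0.096/2 per half-year; n is counted in half-years.
With n = 20: PMT = 2,000,000 / ([((1+r)^n − 1)/r]) = ¥61,775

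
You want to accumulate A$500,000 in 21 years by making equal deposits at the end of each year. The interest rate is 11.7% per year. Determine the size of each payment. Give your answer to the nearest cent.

Level ordinary annuity; solve FV = PMT × [((1+r)^n − 1)/r] for PMT.
Periodic rate r = 0.117 per year.
With n = 21: PMT = 500,000 / ([((1+r)^n − 1)/r]) = A$6,350.32

A$6,350.32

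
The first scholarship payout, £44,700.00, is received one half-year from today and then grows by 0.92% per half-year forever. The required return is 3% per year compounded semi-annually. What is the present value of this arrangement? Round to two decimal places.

£7,706,896.55

Periodic rate r = 0.03/2 per half-year.
Growing perpetuity (Gordon): PV = PMT₁ / (r − g) = 44,700 / (r − 0.0092) = £7,706,896.55.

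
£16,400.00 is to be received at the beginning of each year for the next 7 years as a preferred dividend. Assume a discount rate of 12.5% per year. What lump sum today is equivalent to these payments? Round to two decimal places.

This is an annuity due: 7 payments of £16,400.00 at the beginning of each year.
Periodic rate r = 0.125 per year.
PV = PMT × [(1 − (1+r)^−n)/r] × (1+r) = 16,400 × [1 − (1+r)^−7] / r × (1+r) = £82,882.95

£82,882.95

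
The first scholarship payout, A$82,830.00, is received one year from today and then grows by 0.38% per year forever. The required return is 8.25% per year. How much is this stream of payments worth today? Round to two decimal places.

A$1,052,477.76

Periodic rate r = 0.0825 per year.
Growing perpetuity (Gordon): PV = PMT₁ / (r − g) = 82,830 / (r − 0.0038) = A$1,052,477.76.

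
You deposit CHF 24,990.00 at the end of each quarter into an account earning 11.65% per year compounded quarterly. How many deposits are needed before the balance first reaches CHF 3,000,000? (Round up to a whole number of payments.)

53 payments

Periodic rate r = 0.1165/4 per quarter; n is counted in quarters.
Ordinary annuity FV: 3,000,000 = 24,990 × [((1+r)^n − 1)/r].
(1+r)^n = 1 + 3,000,000 × r / 24,990, so n = ln(1 + 3,000,000·r/24,990) / ln(1+r) = 52.36.
Round up to a whole number of payments: n = 53.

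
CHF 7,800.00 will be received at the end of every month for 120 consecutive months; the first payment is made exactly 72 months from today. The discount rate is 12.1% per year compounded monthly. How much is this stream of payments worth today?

CHF 265,595.61

Ordinary annuity of 120 payments, first payment at period 72.
Periodic rate r = 0.121/12 per month; n is counted in months.
The ordinary-annuity PV formula values the stream one period before the first payment (period 71); discount that back 71 periods:
PV₀ = 7,800 × [1 − (1+r)^−120] / r × (1+r)^−71 = CHF 265,595.61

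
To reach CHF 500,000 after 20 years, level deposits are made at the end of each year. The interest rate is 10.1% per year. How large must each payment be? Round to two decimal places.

CHF 8,631.18

Level ordinary annuity; solve FV = PMT × [((1+r)^n − 1)/r] for PMT.
Periodic rate r = 0.101 per year.
With n = 20: PMT = 500,000 / ([((1+r)^n − 1)/r]) = CHF 8,631.18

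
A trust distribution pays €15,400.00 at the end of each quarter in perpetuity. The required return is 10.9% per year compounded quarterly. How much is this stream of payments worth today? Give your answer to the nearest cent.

€565,137.61

Periodic rate r = 0.109/4 per quarter.
Level perpetuity: PV = PMT / r = 15,400 / (0.109/4) = €565,137.61.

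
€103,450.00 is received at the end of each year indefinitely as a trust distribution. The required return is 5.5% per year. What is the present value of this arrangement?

€1,880,909.09

Periodic rate r = 0.055 per year.
Level perpetuity: PV = PMT / r = 103,450 / (0.055) = €1,880,909.09.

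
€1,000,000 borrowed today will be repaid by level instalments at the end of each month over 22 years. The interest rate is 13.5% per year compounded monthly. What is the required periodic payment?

€11,869.11

Level ordinary annuity; solve PV = PMT × [(1 − (1+r)^−n)/r] for PMT.
Periodic rate r = 0.135/12 per month; n is counted in months.
With n = 264: PMT = 1,000,000 / ([(1 − (1+r)^−n)/r]) = €11,869.11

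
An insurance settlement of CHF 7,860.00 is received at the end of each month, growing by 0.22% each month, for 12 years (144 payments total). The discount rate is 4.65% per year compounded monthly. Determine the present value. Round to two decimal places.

Periodic rate r = 0.0465/12 per month; n is counted in months.
Growing ordinary annuity: PV = PMT₁ × [1 − ((1+g)/(1+r))^n] / (r − g) = 7,860 × [1 − ((1+0.0022)/(1+r))^144] / (r − 0.0022) = CHF 1,002,989.85.

CHF 1,002,989.85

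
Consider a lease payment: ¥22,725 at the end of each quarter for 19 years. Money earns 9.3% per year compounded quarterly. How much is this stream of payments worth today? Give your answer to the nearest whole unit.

¥807,020

This is an ordinary annuity: 76 payments of ¥22,725 at the end of each quarter.
Periodic rate r = 0.093/4 per quarter; n is counted in quarters.
PV = PMT × [(1 − (1+r)^−n)/r] = 22,725 × [1 − (1+r)^−76] / r = ¥807,020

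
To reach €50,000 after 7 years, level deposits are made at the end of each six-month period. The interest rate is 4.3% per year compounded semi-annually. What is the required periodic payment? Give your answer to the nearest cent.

Level ordinary annuity; solve FV = PMT × [((1+r)^n − 1)/r] for PMT.
Periodic rate r = 0.043/2 per half-year; n is counted in half-years.
With n = 14: PMT = 50,000 / ([((1+r)^n − 1)/r]) = €3,098.82

€3,098.82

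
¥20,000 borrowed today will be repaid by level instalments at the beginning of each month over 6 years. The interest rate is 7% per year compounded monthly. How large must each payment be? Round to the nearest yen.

Level annuity due; solve PV = PMT × [(1 − (1+r)^−n)/r] × (1+r) for PMT.
Periodic rate r = 0.07/12 per month; n is counted in months.
With n = 72: PMT = 20,000 / ([(1 − (1+r)^−n)/r] × (1+r)) = ¥339

¥339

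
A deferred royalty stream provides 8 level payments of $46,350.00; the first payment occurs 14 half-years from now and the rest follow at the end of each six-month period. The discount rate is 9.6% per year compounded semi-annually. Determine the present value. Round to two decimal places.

Ordinary annuity of 8 payments, first payment at period 14.
Periodic rate r = 0.096/2 per half-year; n is counted in half-years.
The ordinary-annuity PV formula values the stream one period before the first payment (period 13); discount that back 13 periods:
PV₀ = 46,350 × [1 − (1+r)^−8] / r × (1+r)^−13 = $164,179.96

$164,179.96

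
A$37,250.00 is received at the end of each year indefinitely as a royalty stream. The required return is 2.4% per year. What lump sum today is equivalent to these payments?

Periodic rate r = 0.024 per year.
Level perpetuity: PV = PMT / r = 37,250 / (0.024) = A$1,552,083.33.

A$1,552,083.33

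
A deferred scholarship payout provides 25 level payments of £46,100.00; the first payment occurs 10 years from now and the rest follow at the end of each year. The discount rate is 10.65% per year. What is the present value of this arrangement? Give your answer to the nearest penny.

Ordinary annuity of 25 payments, first payment at period 10.
Periodic rate r = 0.1065 per year.
The ordinary-annuity PV formula values the stream one period before the first payment (period 9); discount that back 9 periods:
PV₀ = 46,100 × [1 − (1+r)^−25] / r × (1+r)^−9 = £160,228.25

£160,228.25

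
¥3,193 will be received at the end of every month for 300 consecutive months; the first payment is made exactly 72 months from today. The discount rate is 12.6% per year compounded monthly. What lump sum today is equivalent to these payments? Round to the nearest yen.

¥138,544

Ordinary annuity of 300 payments, first payment at period 72.
Periodic rate r = 0.126/12 per month; n is counted in months.
The ordinary-annuity PV formula values the stream one period before the first payment (period 71); discount that back 71 periods:
PV₀ = 3,193 × [1 − (1+r)^−300] / r × (1+r)^−71 = ¥138,544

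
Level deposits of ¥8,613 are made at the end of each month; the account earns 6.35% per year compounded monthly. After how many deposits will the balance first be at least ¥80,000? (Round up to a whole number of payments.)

Periodic rate r = 0.0635/12 per month; n is counted in months.
Ordinary annuity FV: 80,000 = 8,613 × [((1+r)^n − 1)/r].
(1+r)^n = 1 + 80,000 × r / 8,613, so n = ln(1 + 80,000·r/8,613) / ln(1+r) = 9.09.
Round up to a whole number of payments: n = 10.

10 payments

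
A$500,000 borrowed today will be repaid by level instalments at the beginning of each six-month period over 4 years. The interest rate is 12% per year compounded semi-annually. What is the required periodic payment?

Level annuity due; solve PV = PMT × [(1 − (1+r)^−n)/r] × (1+r) for PMT.
Periodic rate r = 0.12/2 per half-year; n is counted in half-years.
With n = 8: PMT = 500,000 / ([(1 − (1+r)^−n)/r] × (1+r)) = A$75,960.35

A$75,960.35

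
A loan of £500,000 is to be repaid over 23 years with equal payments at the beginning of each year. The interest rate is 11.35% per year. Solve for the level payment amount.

£55,660.85

Level annuity due; solve PV = PMT × [(1 − (1+r)^−n)/r] × (1+r) for PMT.
Periodic rate r = 0.1135 per year.
With n = 23: PMT = 500,000 / ([(1 − (1+r)^−n)/r] × (1+r)) = £55,660.85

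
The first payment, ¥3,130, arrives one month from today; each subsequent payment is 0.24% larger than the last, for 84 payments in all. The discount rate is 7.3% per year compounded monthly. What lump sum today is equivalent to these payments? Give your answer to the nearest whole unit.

¥225,320

Periodic rate r = 0.073/12 per month; n is counted in months.
Growing ordinary annuity: PV = PMT₁ × [1 − ((1+g)/(1+r))^n] / (r − g) = 3,130 × [1 − ((1+0.0024)/(1+r))^84] / (r − 0.0024) = ¥225,320.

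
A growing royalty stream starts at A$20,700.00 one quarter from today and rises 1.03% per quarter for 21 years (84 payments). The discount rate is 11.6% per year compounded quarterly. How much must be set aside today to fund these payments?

A$869,777.96

Periodic rate r = 0.116/4 per quarter; n is counted in quarters.
Growing ordinary annuity: PV = PMT₁ × [1 − ((1+g)/(1+r))^n] / (r − g) = 20,700 × [1 − ((1+0.0103)/(1+r))^84] / (r − 0.0103) = A$869,777.96.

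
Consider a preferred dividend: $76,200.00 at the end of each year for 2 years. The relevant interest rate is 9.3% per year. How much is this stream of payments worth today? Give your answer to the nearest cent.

This is an ordinary annuity: 2 payments of $76,200.00 at the end of each year.
Periodic rate r = 0.093 per year.
PV = PMT × [(1 − (1+r)^−n)/r] = 76,200 × [1 − (1+r)^−2] / r = $133,500.80

$133,500.80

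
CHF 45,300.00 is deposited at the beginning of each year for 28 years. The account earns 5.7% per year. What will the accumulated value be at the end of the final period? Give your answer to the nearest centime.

This is an annuity due: 28 deposits of CHF 45,300.00 at the beginning of each year.
Periodic rate r = 0.057 per year.
FV = PMT × [((1+r)^n − 1)/r] × (1+r) = 45,300 × [(1+r)^28 − 1] / r × (1+r) = CHF 3,126,376.57

CHF 3,126,376.57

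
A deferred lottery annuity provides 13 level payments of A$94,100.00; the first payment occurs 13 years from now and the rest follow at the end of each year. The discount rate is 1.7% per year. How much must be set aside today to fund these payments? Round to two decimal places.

A$889,812.28

Ordinary annuity of 13 payments, first payment at period 13.
Periodic rate r = 0.017 per year.
The ordinary-annuity PV formula values the stream one period before the first payment (period 12); discount that back 12 periods:
PV₀ = 94,100 × [1 − (1+r)^−13] / r × (1+r)^−12 = A$889,812.28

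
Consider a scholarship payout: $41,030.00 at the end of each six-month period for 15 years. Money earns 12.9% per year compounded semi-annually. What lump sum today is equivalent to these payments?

$538,586.48

This is an ordinary annuity: 30 payments of $41,030.00 at the end of each six-month period.
Periodic rate r = 0.129/2 per half-year; n is counted in half-years.
PV = PMT × [(1 − (1+r)^−n)/r] = 41,030 × [1 − (1+r)^−30] / r = $538,586.48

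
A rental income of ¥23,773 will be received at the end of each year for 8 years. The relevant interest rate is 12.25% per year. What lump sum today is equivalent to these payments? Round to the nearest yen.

¥117,071

This is an ordinary annuity: 8 payments of ¥23,773 at the end of each year.
Periodic rate r = 0.1225 per year.
PV = PMT × [(1 − (1+r)^−n)/r] = 23,773 × [1 − (1+r)^−8] / r = ¥117,071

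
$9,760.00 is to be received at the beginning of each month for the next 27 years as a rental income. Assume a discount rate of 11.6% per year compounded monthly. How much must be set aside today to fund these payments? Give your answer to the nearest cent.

This is an annuity due: 324 payments of $9,760.00 at the beginning of each month.
Periodic rate r = 0.116/12 per month; n is counted in months.
PV = PMT × [(1 − (1+r)^−n)/r] × (1+r) = 9,760 × [1 − (1+r)^−324] / r × (1+r) = $974,263.58

$974,263.58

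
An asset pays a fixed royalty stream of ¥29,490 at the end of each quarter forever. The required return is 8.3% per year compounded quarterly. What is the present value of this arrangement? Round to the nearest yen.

Periodic rate r = 0.083/4 per quarter.
Level perpetuity: PV = PMT / r = 29,490 / (0.083/4) = ¥1,421,205.

¥1,421,205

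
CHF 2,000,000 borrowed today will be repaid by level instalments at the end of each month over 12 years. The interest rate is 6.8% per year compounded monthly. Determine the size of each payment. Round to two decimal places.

Level ordinary annuity; solve PV = PMT × [(1 − (1+r)^−n)/r] for PMT.
Periodic rate r = 0.068/12 per month; n is counted in months.
With n = 144: PMT = 2,000,000 / ([(1 − (1+r)^−n)/r]) = CHF 20,355.01

CHF 20,355.01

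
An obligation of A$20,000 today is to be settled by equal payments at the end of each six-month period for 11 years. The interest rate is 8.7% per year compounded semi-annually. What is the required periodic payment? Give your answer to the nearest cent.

Level ordinary annuity; solve PV = PMT × [(1 − (1+r)^−n)/r] for PMT.
Periodic rate r = 0.087/2 per half-year; n is counted in half-years.
With n = 22: PMT = 20,000 / ([(1 − (1+r)^−n)/r]) = A$1,430.67

A$1,430.67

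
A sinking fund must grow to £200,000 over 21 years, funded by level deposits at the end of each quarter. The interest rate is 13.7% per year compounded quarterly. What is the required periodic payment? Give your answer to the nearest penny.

£430.12

Level ordinary annuity; solve FV = PMT × [((1+r)^n − 1)/r] for PMT.
Periodic rate r = 0.137/4 per quarter; n is counted in quarters.
With n = 84: PMT = 200,000 / ([((1+r)^n − 1)/r]) = £430.12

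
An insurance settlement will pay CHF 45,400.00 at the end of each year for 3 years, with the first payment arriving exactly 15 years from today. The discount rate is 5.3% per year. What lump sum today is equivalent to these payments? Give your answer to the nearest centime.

CHF 59,663.56

Ordinary annuity of 3 payments, first payment at period 15.
Periodic rate r = 0.053 per year.
The ordinary-annuity PV formula values the stream one period before the first payment (period 14); discount that back 14 periods:
PV₀ = 45,400 × [1 − (1+r)^−3] / r × (1+r)^−14 = CHF 59,663.56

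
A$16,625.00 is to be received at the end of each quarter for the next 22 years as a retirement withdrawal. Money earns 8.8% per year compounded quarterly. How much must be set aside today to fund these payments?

A$644,339.53

This is an ordinary annuity: 88 payments of A$16,625.00 at the end of each quarter.
Periodic rate r = 0.088/4 per quarter; n is counted in quarters.
PV = PMT × [(1 − (1+r)^−n)/r] = 16,625 × [1 − (1+r)^−88] / r = A$644,339.53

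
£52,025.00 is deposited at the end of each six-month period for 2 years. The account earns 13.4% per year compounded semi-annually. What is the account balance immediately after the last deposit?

This is an ordinary annuity: 4 deposits of £52,025.00 at the end of each six-month period.
Periodic rate r = 0.134/2 per half-year; n is counted in half-years.
FV = PMT × [((1+r)^n − 1)/r] = 52,025 × [(1+r)^4 − 1] / r = £229,963.86

£229,963.86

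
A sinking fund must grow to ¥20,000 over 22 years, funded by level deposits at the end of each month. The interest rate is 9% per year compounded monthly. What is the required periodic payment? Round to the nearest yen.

¥24

Level ordinary annuity; solve FV = PMT × [((1+r)^n − 1)/r] for PMT.
Periodic rate r = 0.09/12 per month; n is counted in months.
With n = 264: PMT = 20,000 / ([((1+r)^n − 1)/r]) = ¥24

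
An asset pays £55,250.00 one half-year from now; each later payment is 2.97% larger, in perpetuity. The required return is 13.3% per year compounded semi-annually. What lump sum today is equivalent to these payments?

£1,501,358.70

Periodic rate r = 0.133/2 per half-year.
Growing perpetuity (Gordon): PV = PMT₁ / (r − g) = 55,250 / (r − 0.0297) = £1,501,358.70.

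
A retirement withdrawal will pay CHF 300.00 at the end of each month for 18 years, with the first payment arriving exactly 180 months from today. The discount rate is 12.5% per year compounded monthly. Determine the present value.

Ordinary annuity of 216 payments, first payment at period 180.
Periodic rate r = 0.125/12 per month; n is counted in months.
The ordinary-annuity PV formula values the stream one period before the first payment (period 179); discount that back 179 periods:
PV₀ = 300 × [1 − (1+r)^−216] / r × (1+r)^−179 = CHF 4,025.62

CHF 4,025.62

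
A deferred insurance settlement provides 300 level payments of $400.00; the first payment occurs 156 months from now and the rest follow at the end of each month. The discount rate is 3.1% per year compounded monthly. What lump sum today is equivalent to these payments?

$55,932.12

Ordinary annuity of 300 payments, first payment at period 156.
Periodic rate r = 0.031/12 per month; n is counted in months.
The ordinary-annuity PV formula values the stream one period before the first payment (period 155); discount that back 155 periods:
PV₀ = 400 × [1 − (1+r)^−300] / r × (1+r)^−155 = $55,932.12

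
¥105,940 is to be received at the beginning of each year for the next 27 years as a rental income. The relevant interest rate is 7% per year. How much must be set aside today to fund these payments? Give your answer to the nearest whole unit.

This is an annuity due: 27 payments of ¥105,940 at the beginning of each year.
Periodic rate r = 0.07 per year.
PV = PMT × [(1 − (1+r)^−n)/r] × (1+r) = 105,940 × [1 − (1+r)^−27] / r × (1+r) = ¥1,358,763

¥1,358,763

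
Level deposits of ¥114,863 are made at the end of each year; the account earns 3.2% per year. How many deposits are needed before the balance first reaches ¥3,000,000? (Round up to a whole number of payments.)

Periodic rate r = 0.032 per year.
Ordinary annuity FV: 3,000,000 = 114,863 × [((1+r)^n − 1)/r].
(1+r)^n = 1 + 3,000,000 × r / 114,863, so n = ln(1 + 3,000,000·r/114,863) / ln(1+r) = 19.29.
Round up to a whole number of payments: n = 20.

20 payments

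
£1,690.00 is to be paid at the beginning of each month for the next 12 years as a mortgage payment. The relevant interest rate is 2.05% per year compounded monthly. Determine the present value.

£215,943.33

This is an annuity due: 144 payments of £1,690.00 at the beginning of each month.
Periodic rate r = 0.0205/12 per month; n is counted in months.
PV = PMT × [(1 − (1+r)^−n)/r] × (1+r) = 1,690 × [1 − (1+r)^−144] / r × (1+r) = £215,943.33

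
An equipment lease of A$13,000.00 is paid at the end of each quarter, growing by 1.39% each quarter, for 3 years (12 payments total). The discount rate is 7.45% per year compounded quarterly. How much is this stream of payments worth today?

A$149,300.26

Periodic rate r = 0.0745/4 per quarter; n is counted in quarters.
Growing ordinary annuity: PV = PMT₁ × [1 − ((1+g)/(1+r))^n] / (r − g) = 13,000 × [1 − ((1+0.0139)/(1+r))^12] / (r − 0.0139) = A$149,300.26.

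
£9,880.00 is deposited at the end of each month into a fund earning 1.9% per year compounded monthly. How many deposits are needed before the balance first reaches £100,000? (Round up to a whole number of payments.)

Periodic rate r = 0.019/12 per month; n is counted in months.
Ordinary annuity FV: 100,000 = 9,880 × [((1+r)^n − 1)/r].
(1+r)^n = 1 + 100,000 × r / 9,880, so n = ln(1 + 100,000·r/9,880) / ln(1+r) = 10.05.
Round up to a whole number of payments: n = 11.

11 payments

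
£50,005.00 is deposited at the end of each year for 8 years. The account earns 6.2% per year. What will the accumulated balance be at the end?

This is an ordinary annuity: 8 deposits of £50,005.00 at the end of each year.
Periodic rate r = 0.062 per year.
FV = PMT × [((1+r)^n − 1)/r] = 50,005 × [(1+r)^8 − 1] / r = £498,489.87

£498,489.87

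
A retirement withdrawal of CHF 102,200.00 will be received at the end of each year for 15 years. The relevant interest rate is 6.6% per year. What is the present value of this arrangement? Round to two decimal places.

This is an ordinary annuity: 15 payments of CHF 102,200.00 at the end of each year.
Periodic rate r = 0.066 per year.
PV = PMT × [(1 − (1+r)^−n)/r] = 102,200 × [1 − (1+r)^−15] / r = CHF 954,809.67

CHF 954,809.67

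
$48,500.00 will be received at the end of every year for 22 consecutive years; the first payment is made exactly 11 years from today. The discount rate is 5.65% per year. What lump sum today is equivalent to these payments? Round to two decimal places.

$347,581.91

Ordinary annuity of 22 payments, first payment at period 11.
Periodic rate r = 0.0565 per year.
The ordinary-annuity PV formula values the stream one period before the first payment (period 10); discount that back 10 periods:
PV₀ = 48,500 × [1 − (1+r)^−22] / r × (1+r)^−10 = $347,581.91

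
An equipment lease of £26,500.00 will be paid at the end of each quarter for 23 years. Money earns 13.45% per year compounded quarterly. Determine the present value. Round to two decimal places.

£750,504.15

This is an ordinary annuity: 92 payments of £26,500.00 at the end of each quarter.
Periodic rate r = 0.1345/4 per quarter; n is counted in quarters.
PV = PMT × [(1 − (1+r)^−n)/r] = 26,500 × [1 − (1+r)^−92] / r = £750,504.15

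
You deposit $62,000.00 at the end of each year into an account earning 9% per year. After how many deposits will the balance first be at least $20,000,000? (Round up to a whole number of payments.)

Periodic rate r = 0.09 per year.
Ordinary annuity FV: 20,000,000 = 62,000 × [((1+r)^n − 1)/r].
(1+r)^n = 1 + 20,000,000 × r / 62,000, so n = ln(1 + 20,000,000·r/62,000) / ln(1+r) = 39.48.
Round up to a whole number of payments: n = 40.

40 payments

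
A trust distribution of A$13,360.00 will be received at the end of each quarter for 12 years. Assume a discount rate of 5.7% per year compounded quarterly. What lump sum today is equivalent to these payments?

This is an ordinary annuity: 48 payments of A$13,360.00 at the end of each quarter.
Periodic rate r = 0.057/4 per quarter; n is counted in quarters.
PV = PMT × [(1 − (1+r)^−n)/r] = 13,360 × [1 − (1+r)^−48] / r = A$462,174.91

A$462,174.91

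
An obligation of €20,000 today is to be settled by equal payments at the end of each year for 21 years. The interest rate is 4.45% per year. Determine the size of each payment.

€1,485.30

Level ordinary annuity; solve PV = PMT × [(1 − (1+r)^−n)/r] for PMT.
Periodic rate r = 0.0445 per year.
With n = 21: PMT = 20,000 / ([(1 − (1+r)^−n)/r]) = €1,485.30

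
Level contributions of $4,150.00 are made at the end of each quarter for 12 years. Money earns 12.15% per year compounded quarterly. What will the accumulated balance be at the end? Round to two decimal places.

This is an ordinary annuity: 48 deposits of $4,150.00 at the end of each quarter.
Periodic rate r = 0.1215/4 per quarter; n is counted in quarters.
FV = PMT × [((1+r)^n − 1)/r] = 4,150 × [(1+r)^48 − 1] / r = $437,896.70

$437,896.70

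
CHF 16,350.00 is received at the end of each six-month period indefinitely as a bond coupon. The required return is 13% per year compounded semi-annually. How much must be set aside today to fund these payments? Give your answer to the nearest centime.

CHF 251,538.46

Periodic rate r = 0.13/2 per half-year.
Level perpetuity: PV = PMT / r = 16,350 / (0.13/2) = CHF 251,538.46.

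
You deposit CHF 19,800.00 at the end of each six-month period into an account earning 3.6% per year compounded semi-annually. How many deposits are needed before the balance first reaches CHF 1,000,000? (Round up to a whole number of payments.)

37 payments

Periodic rate r = 0.036/2 per half-year; n is counted in half-years.
Ordinary annuity FV: 1,000,000 = 19,800 × [((1+r)^n − 1)/r].
(1+r)^n = 1 + 1,000,000 × r / 19,800, so n = ln(1 + 1,000,000·r/19,800) / ln(1+r) = 36.25.
Round up to a whole number of payments: n = 37.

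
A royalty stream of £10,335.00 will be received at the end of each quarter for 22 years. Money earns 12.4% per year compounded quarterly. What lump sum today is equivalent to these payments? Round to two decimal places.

£310,678.71

This is an ordinary annuity: 88 payments of £10,335.00 at the end of each quarter.
Periodic rate r = 0.124/4 per quarter; n is counted in quarters.
PV = PMT × [(1 − (1+r)^−n)/r] = 10,335 × [1 − (1+r)^−88] / r = £310,678.71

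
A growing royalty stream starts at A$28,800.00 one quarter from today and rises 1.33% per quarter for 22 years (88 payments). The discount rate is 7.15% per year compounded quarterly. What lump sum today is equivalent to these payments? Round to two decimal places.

A$2,060,234.85

Periodic rate r = 0.0715/4 per quarter; n is counted in quarters.
Growing ordinary annuity: PV = PMT₁ × [1 − ((1+g)/(1+r))^n] / (r − g) = 28,800 × [1 − ((1+0.0133)/(1+r))^88] / (r − 0.0133) = A$2,060,234.85.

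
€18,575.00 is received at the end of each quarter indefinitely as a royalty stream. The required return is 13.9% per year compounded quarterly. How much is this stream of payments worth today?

Periodic rate r = 0.139/4 per quarter.
Level perpetuity: PV = PMT / r = 18,575 / (0.139/4) = €534,532.37.

€534,532.37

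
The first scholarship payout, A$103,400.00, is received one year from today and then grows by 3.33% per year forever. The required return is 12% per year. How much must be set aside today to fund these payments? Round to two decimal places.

Periodic rate r = 0.12 per year.
Growing perpetuity (Gordon): PV = PMT₁ / (r − g) = 103,400 / (r − 0.0333) = A$1,192,618.22.

A$1,192,618.22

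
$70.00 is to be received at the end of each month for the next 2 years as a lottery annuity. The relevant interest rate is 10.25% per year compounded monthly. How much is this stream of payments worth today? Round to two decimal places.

$1,513.17

This is an ordinary annuity: 24 payments of $70.00 at the end of each month.
Periodic rate r = 0.1025/12 per month; n is counted in months.
PV = PMT × [(1 − (1+r)^−n)/r] = 70 × [1 − (1+r)^−24] / r = $1,513.17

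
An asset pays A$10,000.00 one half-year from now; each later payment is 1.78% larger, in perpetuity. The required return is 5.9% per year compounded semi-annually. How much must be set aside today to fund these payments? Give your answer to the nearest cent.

A$854,700.85

Periodic rate r = 0.059/2 per half-year.
Growing perpetuity (Gordon): PV = PMT₁ / (r − g) = 10,000 / (r − 0.0178) = A$854,700.85.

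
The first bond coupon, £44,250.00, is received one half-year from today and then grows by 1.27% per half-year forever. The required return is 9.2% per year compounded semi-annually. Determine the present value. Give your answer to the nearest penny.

Periodic rate r = 0.092/2 per half-year.
Growing perpetuity (Gordon): PV = PMT₁ / (r − g) = 44,250 / (r − 0.0127) = £1,328,828.83.

£1,328,828.83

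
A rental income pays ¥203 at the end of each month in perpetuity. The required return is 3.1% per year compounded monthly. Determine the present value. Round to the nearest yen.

¥78,581

Periodic rate r = 0.031/12 per month.
Level perpetuity: PV = PMT / r = 203 / (0.031/12) = ¥78,581.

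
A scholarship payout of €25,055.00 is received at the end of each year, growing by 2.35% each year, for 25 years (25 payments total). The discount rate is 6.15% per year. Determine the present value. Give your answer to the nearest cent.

€394,304.79

Periodic rate r = 0.0615 per year.
Growing ordinary annuity: PV = PMT₁ × [1 − ((1+g)/(1+r))^n] / (r − g) = 25,055 × [1 − ((1+0.0235)/(1+r))^25] / (r − 0.0235) = €394,304.79.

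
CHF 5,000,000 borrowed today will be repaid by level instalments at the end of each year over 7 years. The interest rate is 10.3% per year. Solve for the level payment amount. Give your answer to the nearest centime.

Level ordinary annuity; solve PV = PMT × [(1 − (1+r)^−n)/r] for PMT.
Periodic rate r = 0.103 per year.
With n = 7: PMT = 5,000,000 / ([(1 − (1+r)^−n)/r]) = CHF 1,037,192.86

CHF 1,037,192.86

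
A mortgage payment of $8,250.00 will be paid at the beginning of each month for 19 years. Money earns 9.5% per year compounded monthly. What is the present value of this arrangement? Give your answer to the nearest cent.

This is an annuity due: 228 payments of $8,250.00 at the beginning of each month.
Periodic rate r = 0.095/12 per month; n is counted in months.
PV = PMT × [(1 − (1+r)^−n)/r] × (1+r) = 8,250 × [1 − (1+r)^−228] / r × (1+r) = $876,366.44

$876,366.44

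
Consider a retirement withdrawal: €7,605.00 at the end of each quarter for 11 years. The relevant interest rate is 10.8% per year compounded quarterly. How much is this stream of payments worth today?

€194,442.68

This is an ordinary annuity: 44 payments of €7,605.00 at the end of each quarter.
Periodic rate r = 0.108/4 per quarter; n is counted in quarters.
PV = PMT × [(1 − (1+r)^−n)/r] = 7,605 × [1 − (1+r)^−44] / r = €194,442.68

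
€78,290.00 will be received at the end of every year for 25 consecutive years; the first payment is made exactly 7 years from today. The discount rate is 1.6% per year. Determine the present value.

Ordinary annuity of 25 payments, first payment at period 7.
Periodic rate r = 0.016 per year.
The ordinary-annuity PV formula values the stream one period before the first payment (period 6); discount that back 6 periods:
PV₀ = 78,290 × [1 − (1+r)^−25] / r × (1+r)^−6 = €1,457,159.87

€1,457,159.87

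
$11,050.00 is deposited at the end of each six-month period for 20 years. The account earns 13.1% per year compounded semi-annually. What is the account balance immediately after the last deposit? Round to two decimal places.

$1,965,615.77

This is an ordinary annuity: 40 deposits of $11,050.00 at the end of each six-month period.
Periodic rate r = 0.131/2 per half-year; n is counted in half-years.
FV = PMT × [((1+r)^n − 1)/r] = 11,050 × [(1+r)^40 − 1] / r = $1,965,615.77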